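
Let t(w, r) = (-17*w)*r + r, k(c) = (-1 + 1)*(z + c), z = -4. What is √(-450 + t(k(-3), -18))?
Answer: 6*I*√13 ≈ 21.633*I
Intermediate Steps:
k(c) = 0 (k(c) = (-1 + 1)*(-4 + c) = 0*(-4 + c) = 0)
t(w, r) = r - 17*r*w (t(w, r) = -17*r*w + r = r - 17*r*w)
√(-450 + t(k(-3), -18)) = √(-450 - 18*(1 - 17*0)) = √(-450 - 18*(1 + 0)) = √(-450 - 18*1) = √(-450 - 18) = √(-468) = 6*I*√13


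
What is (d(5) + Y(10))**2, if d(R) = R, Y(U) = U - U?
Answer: 25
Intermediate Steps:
Y(U) = 0
(d(5) + Y(10))**2 = (5 + 0)**2 = 5**2 = 25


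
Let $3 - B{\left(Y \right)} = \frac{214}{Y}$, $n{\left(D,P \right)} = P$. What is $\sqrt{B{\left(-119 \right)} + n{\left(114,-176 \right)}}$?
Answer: $\frac{i \sqrt{2424387}}{119} \approx 13.084 i$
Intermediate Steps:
$B{\left(Y \right)} = 3 - \frac{214}{Y}$
$\sqrt{B{\left(-119 \right)} + n{\left(114,-176 \right)}} = \sqrt{\left(3 - \frac{214}{-119}\right) - 176} = \sqrt{\left(3 - - \frac{214}{119}\right) - 176} = \sqrt{\left(3 + \frac{214}{119}\right) - 176} = \sqrt{\frac{571}{119} - 176} = \sqrt{- \frac{20373}{119}} = \frac{i \sqrt{2424387}}{119}$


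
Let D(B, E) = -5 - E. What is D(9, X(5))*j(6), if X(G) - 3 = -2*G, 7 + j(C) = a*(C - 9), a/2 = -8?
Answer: 82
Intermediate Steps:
a = -16 (a = 2*(-8) = -16)
j(C) = 137 - 16*C (j(C) = -7 - 16*(C - 9) = -7 - 16*(-9 + C) = -7 + (144 - 16*C) = 137 - 16*C)
X(G) = 3 - 2*G
D(9, X(5))*j(6) = (-5 - (3 - 2*5))*(137 - 16*6) = (-5 - (3 - 10))*(137 - 96) = (-5 - 1*(-7))*41 = (-5 + 7)*41 = 2*41 = 82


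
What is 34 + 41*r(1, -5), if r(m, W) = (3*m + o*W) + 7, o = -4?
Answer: 1264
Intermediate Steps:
r(m, W) = 7 - 4*W + 3*m (r(m, W) = (3*m - 4*W) + 7 = (-4*W + 3*m) + 7 = 7 - 4*W + 3*m)
34 + 41*r(1, -5) = 34 + 41*(7 - 4*(-5) + 3*1) = 34 + 41*(7 + 20 + 3) = 34 + 41*30 = 34 + 1230 = 1264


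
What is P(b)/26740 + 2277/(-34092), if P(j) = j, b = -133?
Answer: -64902/904385 ≈ -0.071764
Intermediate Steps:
P(b)/26740 + 2277/(-34092) = -133/26740 + 2277/(-34092) = -133*1/26740 + 2277*(-1/34092) = -19/3820 - 253/3788 = -64902/904385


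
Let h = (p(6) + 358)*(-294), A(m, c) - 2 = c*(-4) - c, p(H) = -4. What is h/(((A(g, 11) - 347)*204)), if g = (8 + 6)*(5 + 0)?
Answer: 8673/6800 ≈ 1.2754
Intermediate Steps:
g = 70 (g = 14*5 = 70)
A(m, c) = 2 - 5*c (A(m, c) = 2 + (c*(-4) - c) = 2 + (-4*c - c) = 2 - 5*c)
h = -104076 (h = (-4 + 358)*(-294) = 354*(-294) = -104076)
h/(((A(g, 11) - 347)*204)) = -104076*1/(204*((2 - 5*11) - 347)) = -104076*1/(204*((2 - 55) - 347)) = -104076*1/(204*(-53 - 347)) = -104076/((-400*204)) = -104076/(-81600) = -104076*(-1/81600) = 8673/6800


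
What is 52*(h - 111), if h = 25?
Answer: -4472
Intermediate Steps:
52*(h - 111) = 52*(25 - 111) = 52*(-86) = -4472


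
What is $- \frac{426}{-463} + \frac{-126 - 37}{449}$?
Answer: $\frac{115805}{207887} \approx 0.55706$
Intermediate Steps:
$- \frac{426}{-463} + \frac{-126 - 37}{449} = \left(-426\right) \left(- \frac{1}{463}\right) + \left(-126 - 37\right) \frac{1}{449} = \frac{426}{463} - \frac{163}{449} = \frac{115805}{207887}$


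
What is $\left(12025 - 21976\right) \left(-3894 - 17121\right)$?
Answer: $209120265$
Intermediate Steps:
$\left(12025 - 21976\right) \left(-3894 - 17121\right) = \left(-9951\right) \left(-21015\right) = 209120265$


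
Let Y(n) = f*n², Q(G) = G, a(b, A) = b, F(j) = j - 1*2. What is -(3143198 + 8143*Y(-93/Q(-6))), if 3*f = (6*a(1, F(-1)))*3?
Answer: -29762665/2 ≈ -1.4881e+7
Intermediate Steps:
F(j) = -2 + j (F(j) = j - 2 = -2 + j)
f = 6 (f = ((6*1)*3)/3 = (6*3)/3 = (⅓)*18 = 6)
Y(n) = 6*n²
-(3143198 + 8143*Y(-93/Q(-6))) = -8143/(1/(386 + 6*(-93/(-6))²)) = -8143/(1/(386 + 6*(-93*(-⅙))²)) = -8143/(1/(386 + 6*(31/2)²)) = -8143/(1/(386 + 6*(961/4))) = -8143/(1/(386 + 2883/2)) = -8143/(1/(3655/2)) = -8143/2/3655 = -8143*3655/2 = -29762665/2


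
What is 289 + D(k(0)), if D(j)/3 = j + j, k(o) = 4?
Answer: 313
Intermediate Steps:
D(j) = 6*j (D(j) = 3*(j + j) = 3*(2*j) = 6*j)
289 + D(k(0)) = 289 + 6*4 = 289 + 24 = 313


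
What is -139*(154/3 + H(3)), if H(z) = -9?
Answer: -17653/3 ≈ -5884.3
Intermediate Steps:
-139*(154/3 + H(3)) = -139*(154/3 - 9) = -139*127/3 = -17653/3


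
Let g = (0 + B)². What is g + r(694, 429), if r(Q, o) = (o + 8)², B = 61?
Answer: 194690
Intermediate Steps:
r(Q, o) = (8 + o)²
g = 3721 (g = (0 + 61)² = 61² = 3721)
g + r(694, 429) = 3721 + (8 + 429)² = 3721 + 437² = 3721 + 190969 = 194690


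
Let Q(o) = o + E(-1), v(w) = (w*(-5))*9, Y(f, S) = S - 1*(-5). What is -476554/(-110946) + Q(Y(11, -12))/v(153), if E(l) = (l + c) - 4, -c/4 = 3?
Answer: 182429833/42436845 ≈ 4.2989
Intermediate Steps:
c = -12 (c = -4*3 = -12)
Y(f, S) = 5 + S (Y(f, S) = S + 5 = 5 + S)
E(l) = -16 + l (E(l) = (l - 12) - 4 = (-12 + l) - 4 = -16 + l)
v(w) = -45*w (v(w) = -5*w*9 = -45*w)
Q(o) = -17 + o (Q(o) = o + (-16 - 1) = o - 17 = -17 + o)
-476554/(-110946) + Q(Y(11, -12))/v(153) = -476554/(-110946) + (-17 + (5 - 12))/((-45*153)) = -476554*(-1/110946) + (-17 - 7)/(-6885) = 238277/55473 - 24*(-1/6885) = 238277/55473 + 8/2295 = 182429833/42436845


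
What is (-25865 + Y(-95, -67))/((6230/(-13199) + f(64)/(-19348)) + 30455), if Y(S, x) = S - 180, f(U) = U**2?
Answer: -1668870736820/1944312060879 ≈ -0.85833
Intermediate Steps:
Y(S, x) = -180 + S
(-25865 + Y(-95, -67))/((6230/(-13199) + f(64)/(-19348)) + 30455) = (-25865 + (-180 - 95))/((6230/(-13199) + 64**2/(-19348)) + 30455) = (-25865 - 275)/((6230*(-1/13199) + 4096*(-1/19348)) + 30455) = -26140/((-6230/13199 - 1024/4837) + 30455) = -26140/(-43650286/63843563 + 30455) = -26140/1944312060879/63843563 = -26140*63843563/1944312060879 = -1668870736820/1944312060879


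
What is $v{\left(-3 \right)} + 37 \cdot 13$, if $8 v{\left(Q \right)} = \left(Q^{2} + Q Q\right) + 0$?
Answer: $\frac{1933}{4} \approx 483.25$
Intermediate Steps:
$v{\left(Q \right)} = \frac{Q^{2}}{4}$ ($v{\left(Q \right)} = \frac{\left(Q^{2} + Q Q\right) + 0}{8} = \frac{\left(Q^{2} + Q^{2}\right) + 0}{8} = \frac{2 Q^{2} + 0}{8} = \frac{2 Q^{2}}{8} = \frac{Q^{2}}{4}$)
$v{\left(-3 \right)} + 37 \cdot 13 = \frac{\left(-3\right)^{2}}{4} + 37 \cdot 13 = \frac{1}{4} \cdot 9 + 481 = \frac{9}{4} + 481 = \frac{1933}{4}$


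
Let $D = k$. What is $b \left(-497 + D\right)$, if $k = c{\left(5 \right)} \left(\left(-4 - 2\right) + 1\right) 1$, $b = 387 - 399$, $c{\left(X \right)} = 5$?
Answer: $6264$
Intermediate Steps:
$b = -12$
$k = -25$ ($k = 5 \left(\left(-4 - 2\right) + 1\right) 1 = 5 \left(-6 + 1\right) 1 = 5 \left(-5\right) 1 = \left(-25\right) 1 = -25$)
$D = -25$
$b \left(-497 + D\right) = - 12 \left(-497 - 25\right) = \left(-12\right) \left(-522\right) = 6264$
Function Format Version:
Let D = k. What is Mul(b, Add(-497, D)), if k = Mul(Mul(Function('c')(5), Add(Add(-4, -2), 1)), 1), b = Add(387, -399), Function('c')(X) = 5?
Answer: 6264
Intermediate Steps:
b = -12
k = -25 (k = Mul(Mul(5, Add(Add(-4, -2), 1)), 1) = Mul(Mul(5, Add(-6, 1)), 1) = Mul(Mul(5, -5), 1) = Mul(-25, 1) = -25)
D = -25
Mul(b, Add(-497, D)) = Mul(-12, Add(-497, -25)) = Mul(-12, -522) = 6264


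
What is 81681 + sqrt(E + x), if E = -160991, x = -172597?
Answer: 81681 + 2*I*sqrt(83397) ≈ 81681.0 + 577.57*I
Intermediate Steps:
81681 + sqrt(E + x) = 81681 + sqrt(-160991 - 172597) = 81681 + sqrt(-333588) = 81681 + 2*I*sqrt(83397)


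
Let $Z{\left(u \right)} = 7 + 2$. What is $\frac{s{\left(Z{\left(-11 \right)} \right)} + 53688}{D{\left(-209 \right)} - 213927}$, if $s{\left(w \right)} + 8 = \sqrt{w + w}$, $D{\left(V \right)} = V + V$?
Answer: $- \frac{10736}{42869} - \frac{3 \sqrt{2}}{214345} \approx -0.25046$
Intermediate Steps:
$D{\left(V \right)} = 2 V$
$Z{\left(u \right)} = 9$
$s{\left(w \right)} = -8 + \sqrt{2} \sqrt{w}$ ($s{\left(w \right)} = -8 + \sqrt{w + w} = -8 + \sqrt{2 w} = -8 + \sqrt{2} \sqrt{w}$)
$\frac{s{\left(Z{\left(-11 \right)} \right)} + 53688}{D{\left(-209 \right)} - 213927} = \frac{\left(-8 + \sqrt{2} \sqrt{9}\right) + 53688}{2 \left(-209\right) - 213927} = \frac{\left(-8 + \sqrt{2} \cdot 3\right) + 53688}{-418 - 213927} = \frac{\left(-8 + 3 \sqrt{2}\right) + 53688}{-214345} = \left(53680 + 3 \sqrt{2}\right) \left(- \frac{1}{214345}\right) = - \frac{10736}{42869} - \frac{3 \sqrt{2}}{214345}$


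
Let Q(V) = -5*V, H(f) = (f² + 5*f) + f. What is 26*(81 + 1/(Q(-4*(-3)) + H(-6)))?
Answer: 63167/30 ≈ 2105.6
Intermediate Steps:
H(f) = f² + 6*f
26*(81 + 1/(Q(-4*(-3)) + H(-6))) = 26*(81 + 1/(-(-20)*(-3) - 6*(6 - 6))) = 26*(81 + 1/(-5*12 - 6*0)) = 26*(81 + 1/(-60 + 0)) = 26*(81 + 1/(-60)) = 26*(81 - 1/60) = 26*(4859/60) = 63167/30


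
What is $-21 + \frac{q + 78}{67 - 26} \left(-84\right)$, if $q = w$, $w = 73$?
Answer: $- \frac{13545}{41} \approx -330.37$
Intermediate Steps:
$q = 73$
$-21 + \frac{q + 78}{67 - 26} \left(-84\right) = -21 + \frac{73 + 78}{67 - 26} \left(-84\right) = -21 + \frac{151}{41} \left(-84\right) = -21 - \frac{12684}{41} = - \frac{13545}{41}$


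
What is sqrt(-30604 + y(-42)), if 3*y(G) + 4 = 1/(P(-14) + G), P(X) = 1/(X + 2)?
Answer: 2*I*sqrt(17561536095)/1515 ≈ 174.94*I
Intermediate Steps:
P(X) = 1/(2 + X)
y(G) = -4/3 + 1/(3*(-1/12 + G)) (y(G) = -4/3 + 1/(3*(1/(2 - 14) + G)) = -4/3 + 1/(3*(1/(-12) + G)) = -4/3 + 1/(3*(-1/12 + G)))
sqrt(-30604 + y(-42)) = sqrt(-30604 + 16*(1 - 3*(-42))/(3*(-1 + 12*(-42)))) = sqrt(-30604 + 16*(1 + 126)/(3*(-1 - 504))) = sqrt(-30604 + (16/3)*127/(-505)) = sqrt(-30604 + (16/3)*(-1/505)*127) = sqrt(-30604 - 2032/1515) = sqrt(-46367092/1515) = 2*I*sqrt(17561536095)/1515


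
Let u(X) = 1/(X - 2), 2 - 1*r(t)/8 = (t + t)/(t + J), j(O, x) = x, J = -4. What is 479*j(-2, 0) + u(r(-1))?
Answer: 5/54 ≈ 0.092593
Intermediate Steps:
r(t) = 16 - 16*t/(-4 + t) (r(t) = 16 - 8*(t + t)/(t - 4) = 16 - 8*2*t/(-4 + t) = 16 - 16*t/(-4 + t))
u(X) = 1/(-2 + X)
479*j(-2, 0) + u(r(-1)) = 479*0 + 1/(-2 - 64/(-4 - 1)) = 0 + 1/(-2 - 64/(-5)) = 0 + 1/(-2 - 64*(-⅕)) = 0 + 1/(-2 + 64/5) = 0 + 1/(54/5) = 0 + 5/54 = 5/54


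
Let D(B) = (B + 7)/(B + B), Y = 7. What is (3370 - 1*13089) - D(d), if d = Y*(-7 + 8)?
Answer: -9720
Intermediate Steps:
d = 7 (d = 7*(-7 + 8) = 7*1 = 7)
D(B) = (7 + B)/(2*B) (D(B) = (7 + B)/((2*B)) = (7 + B)*(1/(2*B)) = (7 + B)/(2*B))
(3370 - 1*13089) - D(d) = (3370 - 1*13089) - (7 + 7)/(2*7) = (3370 - 13089) - 14/(2*7) = -9719 - 1*1 = -9719 - 1 = -9720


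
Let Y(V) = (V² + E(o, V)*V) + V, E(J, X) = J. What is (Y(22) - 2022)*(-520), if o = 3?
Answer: 754000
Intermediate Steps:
Y(V) = V² + 4*V (Y(V) = (V² + 3*V) + V = V² + 4*V)
(Y(22) - 2022)*(-520) = (22*(4 + 22) - 2022)*(-520) = (22*26 - 2022)*(-520) = (572 - 2022)*(-520) = -1450*(-520) = 754000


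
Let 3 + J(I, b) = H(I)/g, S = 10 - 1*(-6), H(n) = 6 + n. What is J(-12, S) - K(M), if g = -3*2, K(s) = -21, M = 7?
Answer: 19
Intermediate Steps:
S = 16 (S = 10 + 6 = 16)
g = -6
J(I, b) = -4 - I/6 (J(I, b) = -3 + (6 + I)/(-6) = -3 + (6 + I)*(-⅙) = -3 + (-1 - I/6) = -4 - I/6)
J(-12, S) - K(M) = (-4 - ⅙*(-12)) - 1*(-21) = (-4 + 2) + 21 = -2 + 21 = 19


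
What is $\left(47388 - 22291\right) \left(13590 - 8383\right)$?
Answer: $130680079$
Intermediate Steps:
$\left(47388 - 22291\right) \left(13590 - 8383\right) = \left(47388 - 22291\right) 5207 = 25097 \cdot 5207 = 130680079$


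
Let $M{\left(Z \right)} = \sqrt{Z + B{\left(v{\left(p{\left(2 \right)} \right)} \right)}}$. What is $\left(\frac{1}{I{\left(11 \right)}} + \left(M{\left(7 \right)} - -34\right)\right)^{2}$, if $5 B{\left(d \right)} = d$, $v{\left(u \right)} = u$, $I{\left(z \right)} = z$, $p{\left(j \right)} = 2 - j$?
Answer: $\frac{141472}{121} + \frac{750 \sqrt{7}}{11} \approx 1349.6$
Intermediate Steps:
$B{\left(d \right)} = \frac{d}{5}$
$M{\left(Z \right)} = \sqrt{Z}$ ($M{\left(Z \right)} = \sqrt{Z + \frac{2 - 2}{5}} = \sqrt{Z + \frac{1}{5} \cdot 0} = \sqrt{Z + 0} = \sqrt{Z}$)
$\left(\frac{1}{I{\left(11 \right)}} + \left(M{\left(7 \right)} - -34\right)\right)^{2} = \left(\frac{1}{11} + \left(\sqrt{7} - -34\right)\right)^{2} = \left(\frac{1}{11} + \left(\sqrt{7} + 34\right)\right)^{2} = \left(\frac{1}{11} + \left(34 + \sqrt{7}\right)\right)^{2} = \left(\frac{375}{11} + \sqrt{7}\right)^{2}$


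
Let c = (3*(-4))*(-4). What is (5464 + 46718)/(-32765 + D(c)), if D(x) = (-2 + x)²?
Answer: -52182/30649 ≈ -1.7026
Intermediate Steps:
c = 48 (c = -12*(-4) = 48)
(5464 + 46718)/(-32765 + D(c)) = (5464 + 46718)/(-32765 + (-2 + 48)²) = 52182/(-32765 + 46²) = 52182/(-32765 + 2116) = 52182/(-30649) = 52182*(-1/30649) = -52182/30649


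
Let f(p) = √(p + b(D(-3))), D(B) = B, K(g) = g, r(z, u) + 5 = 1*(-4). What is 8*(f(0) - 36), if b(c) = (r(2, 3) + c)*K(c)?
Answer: -240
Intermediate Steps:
r(z, u) = -9 (r(z, u) = -5 + 1*(-4) = -5 - 4 = -9)
b(c) = c*(-9 + c) (b(c) = (-9 + c)*c = c*(-9 + c))
f(p) = √(36 + p) (f(p) = √(p - 3*(-9 - 3)) = √(p - 3*(-12)) = √(p + 36) = √(36 + p))
8*(f(0) - 36) = 8*(√(36 + 0) - 36) = 8*(√36 - 36) = 8*(6 - 36) = 8*(-30) = -240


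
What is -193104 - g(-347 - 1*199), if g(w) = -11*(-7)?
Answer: -193181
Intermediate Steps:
g(w) = 77
-193104 - g(-347 - 1*199) = -193104 - 1*77 = -193104 - 77 = -193181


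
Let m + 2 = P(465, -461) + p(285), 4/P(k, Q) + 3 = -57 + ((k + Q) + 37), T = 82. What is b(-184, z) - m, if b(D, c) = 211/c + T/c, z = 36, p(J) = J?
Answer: -187861/684 ≈ -274.65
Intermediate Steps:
P(k, Q) = 4/(-23 + Q + k) (P(k, Q) = 4/(-3 + (-57 + ((k + Q) + 37))) = 4/(-3 + (-57 + ((Q + k) + 37))) = 4/(-3 + (-57 + (37 + Q + k))) = 4/(-3 + (-20 + Q + k)) = 4/(-23 + Q + k))
m = 5373/19 (m = -2 + (4/(-23 - 461 + 465) + 285) = -2 + (4/(-19) + 285) = -2 + (4*(-1/19) + 285) = -2 + (-4/19 + 285) = -2 + 5411/19 = 5373/19 ≈ 282.79)
b(D, c) = 293/c (b(D, c) = 211/c + 82/c = 293/c)
b(-184, z) - m = 293/36 - 1*5373/19 = 293*(1/36) - 5373/19 = 293/36 - 5373/19 = -187861/684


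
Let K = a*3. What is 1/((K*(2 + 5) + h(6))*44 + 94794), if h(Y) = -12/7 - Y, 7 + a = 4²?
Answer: 7/719394 ≈ 9.7304e-6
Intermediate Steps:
a = 9 (a = -7 + 4² = -7 + 16 = 9)
K = 27 (K = 9*3 = 27)
h(Y) = -12/7 - Y (h(Y) = -12*⅐ - Y = -12/7 - Y)
1/((K*(2 + 5) + h(6))*44 + 94794) = 1/((27*(2 + 5) + (-12/7 - 1*6))*44 + 94794) = 1/((27*7 + (-12/7 - 6))*44 + 94794) = 1/((189 - 54/7)*44 + 94794) = 1/((1269/7)*44 + 94794) = 1/(55836/7 + 94794) = 1/(719394/7) = 7/719394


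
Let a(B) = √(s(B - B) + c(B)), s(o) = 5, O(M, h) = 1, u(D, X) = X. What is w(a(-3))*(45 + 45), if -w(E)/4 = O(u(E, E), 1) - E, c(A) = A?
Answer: -360 + 360*√2 ≈ 149.12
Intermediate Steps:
a(B) = √(5 + B)
w(E) = -4 + 4*E (w(E) = -4*(1 - E) = -4 + 4*E)
w(a(-3))*(45 + 45) = (-4 + 4*√(5 - 3))*(45 + 45) = (-4 + 4*√2)*90 = -360 + 360*√2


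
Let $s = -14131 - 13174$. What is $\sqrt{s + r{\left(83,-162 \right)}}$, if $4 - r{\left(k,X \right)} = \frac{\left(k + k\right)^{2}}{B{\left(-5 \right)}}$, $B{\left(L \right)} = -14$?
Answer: $\frac{i \sqrt{1241303}}{7} \approx 159.16 i$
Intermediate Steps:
$r{\left(k,X \right)} = 4 + \frac{2 k^{2}}{7}$ ($r{\left(k,X \right)} = 4 - \frac{\left(k + k\right)^{2}}{-14} = 4 - \left(2 k\right)^{2} \left(- \frac{1}{14}\right) = 4 - 4 k^{2} \left(- \frac{1}{14}\right) = 4 - - \frac{2 k^{2}}{7} = 4 + \frac{2 k^{2}}{7}$)
$s = -27305$ ($s = -14131 - 13174 = -27305$)
$\sqrt{s + r{\left(83,-162 \right)}} = \sqrt{-27305 + \left(4 + \frac{2 \cdot 83^{2}}{7}\right)} = \sqrt{-27305 + \left(4 + \frac{2}{7} \cdot 6889\right)} = \sqrt{-27305 + \left(4 + \frac{13778}{7}\right)} = \sqrt{-27305 + \frac{13806}{7}} = \sqrt{- \frac{177329}{7}} = \frac{i \sqrt{1241303}}{7}$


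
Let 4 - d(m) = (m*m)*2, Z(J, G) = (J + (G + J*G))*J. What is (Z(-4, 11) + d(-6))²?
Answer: 6400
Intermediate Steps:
Z(J, G) = J*(G + J + G*J) (Z(J, G) = (J + (G + G*J))*J = (G + J + G*J)*J = J*(G + J + G*J))
d(m) = 4 - 2*m² (d(m) = 4 - m*m*2 = 4 - m²*2 = 4 - 2*m²)
(Z(-4, 11) + d(-6))² = (-4*(11 - 4 + 11*(-4)) + (4 - 2*(-6)²))² = (-4*(11 - 4 - 44) + (4 - 2*36))² = (-4*(-37) + (4 - 72))² = (148 - 68)² = 80² = 6400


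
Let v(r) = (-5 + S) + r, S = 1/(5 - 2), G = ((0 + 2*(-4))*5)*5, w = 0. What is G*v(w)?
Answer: 2800/3 ≈ 933.33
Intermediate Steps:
G = -200 (G = ((0 - 8)*5)*5 = -8*5*5 = -40*5 = -200)
S = 1/3 ≈ 0.33333
v(r) = -14/3 + r (v(r) = (-5 + 1/3) + r = -14/3 + r)
G*v(w) = -200*(-14/3 + 0) = -200*(-14/3) = 2800/3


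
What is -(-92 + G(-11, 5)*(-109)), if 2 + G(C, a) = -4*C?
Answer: 4670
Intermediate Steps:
G(C, a) = -2 - 4*C
-(-92 + G(-11, 5)*(-109)) = -(-92 + (-2 - 4*(-11))*(-109)) = -(-92 + (-2 + 44)*(-109)) = -(-92 + 42*(-109)) = -(-92 - 4578) = -1*(-4670) = 4670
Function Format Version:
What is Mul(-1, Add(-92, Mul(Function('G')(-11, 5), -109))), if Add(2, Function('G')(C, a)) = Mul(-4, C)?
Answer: 4670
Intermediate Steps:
Function('G')(C, a) = Add(-2, Mul(-4, C))
Mul(-1, Add(-92, Mul(Function('G')(-11, 5), -109))) = Mul(-1, Add(-92, Mul(Add(-2, Mul(-4, -11)), -109))) = Mul(-1, Add(-92, Mul(Add(-2, 44), -109))) = Mul(-1, Add(-92, Mul(42, -109))) = Mul(-1, Add(-92, -4578)) = Mul(-1, -4670) = 4670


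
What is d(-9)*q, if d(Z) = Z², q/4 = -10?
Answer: -3240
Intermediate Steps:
q = -40 (q = 4*(-10) = -40)
d(-9)*q = (-9)²*(-40) = 81*(-40) = -3240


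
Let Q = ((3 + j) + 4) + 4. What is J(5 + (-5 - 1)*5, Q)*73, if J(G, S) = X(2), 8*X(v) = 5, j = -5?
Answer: 365/8 ≈ 45.625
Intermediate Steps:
X(v) = 5/8 (X(v) = (1/8)*5 = 5/8)
Q = 6 (Q = ((3 - 5) + 4) + 4 = (-2 + 4) + 4 = 2 + 4 = 6)
J(G, S) = 5/8
J(5 + (-5 - 1)*5, Q)*73 = (5/8)*73 = 365/8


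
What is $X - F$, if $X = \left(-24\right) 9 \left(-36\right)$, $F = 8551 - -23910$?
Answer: $-24685$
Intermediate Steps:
$F = 32461$ ($F = 8551 + 23910 = 32461$)
$X = 7776$ ($X = \left(-216\right) \left(-36\right) = 7776$)
$X - F = 7776 - 32461 = -24685$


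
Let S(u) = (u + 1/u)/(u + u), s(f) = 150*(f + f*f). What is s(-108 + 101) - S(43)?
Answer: 11647775/1849 ≈ 6299.5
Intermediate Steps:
s(f) = 150*f + 150*f² (s(f) = 150*(f + f²) = 150*f + 150*f²)
S(u) = (u + 1/u)/(2*u) (S(u) = (u + 1/u)/((2*u)) = (u + 1/u)*(1/(2*u)) = (u + 1/u)/(2*u))
s(-108 + 101) - S(43) = 150*(-108 + 101)*(1 + (-108 + 101)) - (1 + 43²)/(2*43²) = 150*(-7)*(1 - 7) - (1 + 1849)/(2*1849) = 150*(-7)*(-6) - 1850/(2*1849) = 6300 - 1*925/1849 = 6300 - 925/1849 = 11647775/1849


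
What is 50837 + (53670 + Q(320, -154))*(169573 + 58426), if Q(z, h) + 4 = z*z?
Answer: 35582942771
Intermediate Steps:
Q(z, h) = -4 + z² (Q(z, h) = -4 + z*z = -4 + z²)
50837 + (53670 + Q(320, -154))*(169573 + 58426) = 50837 + (53670 + (-4 + 320²))*(169573 + 58426) = 50837 + (53670 + (-4 + 102400))*227999 = 50837 + (53670 + 102396)*227999 = 50837 + 156066*227999 = 50837 + 35582891934 = 35582942771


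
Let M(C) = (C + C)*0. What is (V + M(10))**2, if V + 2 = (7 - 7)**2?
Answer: 4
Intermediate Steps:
M(C) = 0 (M(C) = (2*C)*0 = 0)
V = -2 (V = -2 + (7 - 7)**2 = -2 + 0**2 = -2 + 0 = -2)
(V + M(10))**2 = (-2 + 0)**2 = (-2)**2 = 4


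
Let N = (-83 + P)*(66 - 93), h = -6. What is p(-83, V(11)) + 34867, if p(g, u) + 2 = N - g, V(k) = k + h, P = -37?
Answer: 38188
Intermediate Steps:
V(k) = -6 + k (V(k) = k - 6 = -6 + k)
N = 3240 (N = (-83 - 37)*(66 - 93) = -120*(-27) = 3240)
p(g, u) = 3238 - g (p(g, u) = -2 + (3240 - g) = 3238 - g)
p(-83, V(11)) + 34867 = (3238 - 1*(-83)) + 34867 = (3238 + 83) + 34867 = 3321 + 34867 = 38188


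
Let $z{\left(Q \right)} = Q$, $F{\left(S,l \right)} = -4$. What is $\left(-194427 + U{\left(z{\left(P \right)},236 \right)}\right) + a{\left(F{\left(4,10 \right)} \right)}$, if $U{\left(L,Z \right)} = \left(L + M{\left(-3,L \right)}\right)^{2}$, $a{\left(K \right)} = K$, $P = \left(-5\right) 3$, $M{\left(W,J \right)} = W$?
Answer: $-194107$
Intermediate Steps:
$P = -15$
$U{\left(L,Z \right)} = \left(-3 + L\right)^{2}$ ($U{\left(L,Z \right)} = \left(L - 3\right)^{2} = \left(-3 + L\right)^{2}$)
$\left(-194427 + U{\left(z{\left(P \right)},236 \right)}\right) + a{\left(F{\left(4,10 \right)} \right)} = \left(-194427 + \left(-3 - 15\right)^{2}\right) - 4 = \left(-194427 + \left(-18\right)^{2}\right) - 4 = \left(-194427 + 324\right) - 4 = -194103 - 4 = -194107$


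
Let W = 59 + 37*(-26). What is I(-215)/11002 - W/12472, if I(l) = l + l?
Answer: 2285923/68608472 ≈ 0.033318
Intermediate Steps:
I(l) = 2*l
W = -903 (W = 59 - 962 = -903)
I(-215)/11002 - W/12472 = (2*(-215))/11002 - 1*(-903)/12472 = -430*1/11002 + 903*(1/12472) = -215/5501 + 903/12472 = 2285923/68608472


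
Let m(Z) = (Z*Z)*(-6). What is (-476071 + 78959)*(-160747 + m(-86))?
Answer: 81456804776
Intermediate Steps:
m(Z) = -6*Z² (m(Z) = Z²*(-6) = -6*Z²)
(-476071 + 78959)*(-160747 + m(-86)) = (-476071 + 78959)*(-160747 - 6*(-86)²) = -397112*(-160747 - 6*7396) = -397112*(-160747 - 44376) = -397112*(-205123) = 81456804776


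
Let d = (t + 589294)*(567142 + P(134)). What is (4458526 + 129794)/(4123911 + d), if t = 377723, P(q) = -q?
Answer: 1529440/182770166349 ≈ 8.3681e-6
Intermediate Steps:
d = 548306375136 (d = (377723 + 589294)*(567142 - 1*134) = 967017*(567142 - 134) = 967017*567008 = 548306375136)
(4458526 + 129794)/(4123911 + d) = (4458526 + 129794)/(4123911 + 548306375136) = 4588320/548310499047 = 4588320*(1/548310499047) = 1529440/182770166349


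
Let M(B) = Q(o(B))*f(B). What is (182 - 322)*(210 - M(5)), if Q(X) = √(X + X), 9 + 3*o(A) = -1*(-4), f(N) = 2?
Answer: -29400 + 280*I*√30/3 ≈ -29400.0 + 511.21*I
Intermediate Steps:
o(A) = -5/3 (o(A) = -3 + (-1*(-4))/3 = -3 + (⅓)*4 = -3 + 4/3 = -5/3)
Q(X) = √2*√X (Q(X) = √(2*X) = √2*√X)
M(B) = 2*I*√30/3 (M(B) = (√2*√(-5/3))*2 = (√2*(I*√15/3))*2 = (I*√30/3)*2 = 2*I*√30/3)
(182 - 322)*(210 - M(5)) = (182 - 322)*(210 - 2*I*√30/3) = -140*(210 - 2*I*√30/3) = -29400 + 280*I*√30/3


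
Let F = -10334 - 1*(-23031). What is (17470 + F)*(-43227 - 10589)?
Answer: -1623467272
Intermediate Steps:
F = 12697 (F = -10334 + 23031 = 12697)
(17470 + F)*(-43227 - 10589) = (17470 + 12697)*(-43227 - 10589) = 30167*(-53816) = -1623467272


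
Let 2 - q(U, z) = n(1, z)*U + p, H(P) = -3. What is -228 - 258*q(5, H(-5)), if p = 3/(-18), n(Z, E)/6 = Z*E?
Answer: -24007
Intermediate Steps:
n(Z, E) = 6*E*Z (n(Z, E) = 6*(Z*E) = 6*(E*Z) = 6*E*Z)
p = -⅙ (p = 3*(-1/18) = -⅙ ≈ -0.16667)
q(U, z) = 13/6 - 6*U*z (q(U, z) = 2 - ((6*z*1)*U - ⅙) = 2 - ((6*z)*U - ⅙) = 2 - (6*U*z - ⅙) = 2 - (-⅙ + 6*U*z) = 2 + (⅙ - 6*U*z) = 13/6 - 6*U*z)
-228 - 258*q(5, H(-5)) = -228 - 258*(13/6 - 6*5*(-3)) = -228 - 258*(13/6 + 90) = -228 - 258*553/6 = -228 - 23779 = -24007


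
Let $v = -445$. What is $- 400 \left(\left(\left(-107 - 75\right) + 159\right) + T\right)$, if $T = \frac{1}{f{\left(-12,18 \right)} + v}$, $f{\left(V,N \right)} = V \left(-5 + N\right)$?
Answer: $\frac{5529600}{601} \approx 9200.7$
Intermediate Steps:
$T = - \frac{1}{601}$ ($T = \frac{1}{- 12 \left(-5 + 18\right) - 445} = \frac{1}{\left(-12\right) 13 - 445} = \frac{1}{-156 - 445} = \frac{1}{-601} = - \frac{1}{601} \approx -0.0016639$)
$- 400 \left(\left(\left(-107 - 75\right) + 159\right) + T\right) = - 400 \left(\left(\left(-107 - 75\right) + 159\right) - \frac{1}{601}\right) = - 400 \left(\left(-182 + 159\right) - \frac{1}{601}\right) = - 400 \left(-23 - \frac{1}{601}\right) = \left(-400\right) \left(- \frac{13824}{601}\right) = \frac{5529600}{601}$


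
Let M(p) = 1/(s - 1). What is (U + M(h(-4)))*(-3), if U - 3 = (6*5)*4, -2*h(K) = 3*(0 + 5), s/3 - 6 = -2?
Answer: -4062/11 ≈ -369.27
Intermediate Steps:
s = 12 (s = 18 + 3*(-2) = 18 - 6 = 12)
h(K) = -15/2 (h(K) = -3*(0 + 5)/2 = -3*5/2 = -½*15 = -15/2)
M(p) = 1/11 (M(p) = 1/(12 - 1) = 1/11)
U = 123 (U = 3 + (6*5)*4 = 3 + 30*4 = 3 + 120 = 123)
(U + M(h(-4)))*(-3) = (123 + 1/11)*(-3) = (1354/11)*(-3) = -4062/11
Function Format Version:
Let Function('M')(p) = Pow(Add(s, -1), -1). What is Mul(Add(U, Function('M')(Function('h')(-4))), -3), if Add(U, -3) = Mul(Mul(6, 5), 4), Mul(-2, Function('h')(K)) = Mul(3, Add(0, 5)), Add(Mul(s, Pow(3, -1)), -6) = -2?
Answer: Rational(-4062, 11) ≈ -369.27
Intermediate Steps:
s = 12 (s = Add(18, Mul(3, -2)) = Add(18, -6) = 12)
Function('h')(K) = Rational(-15, 2) (Function('h')(K) = Mul(Rational(-1, 2), Mul(3, Add(0, 5))) = Mul(Rational(-1, 2), Mul(3, 5)) = Mul(Rational(-1, 2), 15) = Rational(-15, 2))
Function('M')(p) = Rational(1, 11) (Function('M')(p) = Pow(Add(12, -1), -1) = Pow(11, -1) = Rational(1, 11))
U = 123 (U = Add(3, Mul(Mul(6, 5), 4)) = Add(3, Mul(30, 4)) = Add(3, 120) = 123)
Mul(Add(U, Function('M')(Function('h')(-4))), -3) = Mul(Add(123, Rational(1, 11)), -3) = Mul(Rational(1354, 11), -3) = Rational(-4062, 11)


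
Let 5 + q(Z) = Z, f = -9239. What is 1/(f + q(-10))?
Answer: -1/9254 ≈ -0.00010806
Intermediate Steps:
q(Z) = -5 + Z
1/(f + q(-10)) = 1/(-9239 + (-5 - 10)) = 1/(-9239 - 15) = 1/(-9254) = -1/9254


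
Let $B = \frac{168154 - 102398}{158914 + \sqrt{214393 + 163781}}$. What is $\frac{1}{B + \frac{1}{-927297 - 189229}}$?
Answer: $\frac{6513348139751916255206}{2695110520315936094195} + \frac{40986711288649528 \sqrt{378174}}{2695110520315936094195} \approx 2.4261$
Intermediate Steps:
$B = \frac{65756}{158914 + \sqrt{378174}} \approx 0.41219$
$\frac{1}{B + \frac{1}{-927297 - 189229}} = \frac{1}{\left(\frac{5224774492}{12626640611} - \frac{32878 \sqrt{378174}}{12626640611}\right) + \frac{1}{-927297 - 189229}} = \frac{1}{\left(\frac{5224774492}{12626640611} - \frac{32878 \sqrt{378174}}{12626640611}\right) + \frac{1}{-1116526}} = \frac{1}{\left(\frac{5224774492}{12626640611} - \frac{32878 \sqrt{378174}}{12626640611}\right) - \frac{1}{1116526}} = \frac{1}{\frac{5833583937814181}{14097972534837386} - \frac{32878 \sqrt{378174}}{12626640611}}$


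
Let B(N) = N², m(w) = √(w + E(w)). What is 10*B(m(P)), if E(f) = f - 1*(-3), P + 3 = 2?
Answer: 10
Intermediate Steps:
P = -1 (P = -3 + 2 = -1)
E(f) = 3 + f (E(f) = f + 3 = 3 + f)
m(w) = √(3 + 2*w) (m(w) = √(w + (3 + w)) = √(3 + 2*w))
10*B(m(P)) = 10*(√(3 + 2*(-1)))² = 10*(√(3 - 2))² = 10*(√1)² = 10*1² = 10*1 = 10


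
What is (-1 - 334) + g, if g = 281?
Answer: -54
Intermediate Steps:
(-1 - 334) + g = (-1 - 334) + 281 = -335 + 281 = -54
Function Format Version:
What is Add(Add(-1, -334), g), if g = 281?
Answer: -54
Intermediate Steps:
Add(Add(-1, -334), g) = Add(Add(-1, -334), 281) = Add(-335, 281) = -54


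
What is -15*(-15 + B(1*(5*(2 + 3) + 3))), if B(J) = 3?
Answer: 180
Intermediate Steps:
-15*(-15 + B(1*(5*(2 + 3) + 3))) = -15*(-15 + 3) = -15*(-12) = 180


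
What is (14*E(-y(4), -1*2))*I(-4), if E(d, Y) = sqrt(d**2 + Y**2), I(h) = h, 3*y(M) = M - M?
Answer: -112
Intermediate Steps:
y(M) = 0 (y(M) = (M - M)/3 = (1/3)*0 = 0)
E(d, Y) = sqrt(Y**2 + d**2)
(14*E(-y(4), -1*2))*I(-4) = (14*sqrt((-1*2)**2 + (-1*0)**2))*(-4) = (14*sqrt((-2)**2 + 0**2))*(-4) = (14*sqrt(4 + 0))*(-4) = (14*sqrt(4))*(-4) = (14*2)*(-4) = 28*(-4) = -112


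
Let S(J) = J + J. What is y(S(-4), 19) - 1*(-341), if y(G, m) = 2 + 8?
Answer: 351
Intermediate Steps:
S(J) = 2*J
y(G, m) = 10
y(S(-4), 19) - 1*(-341) = 10 - 1*(-341) = 10 + 341 = 351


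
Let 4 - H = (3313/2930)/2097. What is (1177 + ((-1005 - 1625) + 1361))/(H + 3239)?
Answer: -565267320/19925669717 ≈ -0.028369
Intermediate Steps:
H = 24573527/6144210 (H = 4 - 3313/2930/2097 = 4 - 3313*(1/2930)/2097 = 4 - 3313/(2930*2097) = 4 - 1*3313/6144210 = 4 - 3313/6144210 = 24573527/6144210 ≈ 3.9995)
(1177 + ((-1005 - 1625) + 1361))/(H + 3239) = (1177 + ((-1005 - 1625) + 1361))/(24573527/6144210 + 3239) = (1177 + (-2630 + 1361))/(19925669717/6144210) = (1177 - 1269)*(6144210/19925669717) = -92*6144210/19925669717 = -565267320/19925669717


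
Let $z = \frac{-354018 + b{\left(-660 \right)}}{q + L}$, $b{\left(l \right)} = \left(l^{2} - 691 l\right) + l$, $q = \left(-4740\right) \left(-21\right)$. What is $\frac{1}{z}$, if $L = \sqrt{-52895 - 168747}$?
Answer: $\frac{16590}{89497} + \frac{i \sqrt{221642}}{536982} \approx 0.18537 + 0.00087673 i$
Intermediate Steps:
$L = i \sqrt{221642}$ ($L = \sqrt{-221642} = i \sqrt{221642} \approx 470.79 i$)
$q = 99540$
$b{\left(l \right)} = l^{2} - 690 l$
$z = \frac{536982}{99540 + i \sqrt{221642}}$ ($z = \frac{-354018 - 660 \left(-690 - 660\right)}{99540 + i \sqrt{221642}} = \frac{-354018 - -891000}{99540 + i \sqrt{221642}} = \frac{-354018 + 891000}{99540 + i \sqrt{221642}} = \frac{536982}{99540 + i \sqrt{221642}} \approx 5.3945 - 0.025514 i$)
$\frac{1}{z} = \frac{1}{\frac{26725594140}{4954216621} - \frac{268491 i \sqrt{221642}}{4954216621}}$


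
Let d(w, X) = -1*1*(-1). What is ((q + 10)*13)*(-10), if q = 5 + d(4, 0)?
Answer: -2080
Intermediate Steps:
d(w, X) = 1 (d(w, X) = -1*(-1) = 1)
q = 6 (q = 5 + 1 = 6)
((q + 10)*13)*(-10) = ((6 + 10)*13)*(-10) = (16*13)*(-10) = 208*(-10) = -2080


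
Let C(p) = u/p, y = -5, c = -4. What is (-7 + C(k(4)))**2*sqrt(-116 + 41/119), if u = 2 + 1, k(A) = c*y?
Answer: 18769*I*sqrt(1637797)/47600 ≈ 504.62*I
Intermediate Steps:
k(A) = 20 (k(A) = -4*(-5) = 20)
u = 3
C(p) = 3/p
(-7 + C(k(4)))**2*sqrt(-116 + 41/119) = (-7 + 3/20)**2*sqrt(-116 + 41/119) = (-137/20)**2*sqrt(-13763/119) = 18769*(I*sqrt(1637797)/119)/400 = 18769*I*sqrt(1637797)/47600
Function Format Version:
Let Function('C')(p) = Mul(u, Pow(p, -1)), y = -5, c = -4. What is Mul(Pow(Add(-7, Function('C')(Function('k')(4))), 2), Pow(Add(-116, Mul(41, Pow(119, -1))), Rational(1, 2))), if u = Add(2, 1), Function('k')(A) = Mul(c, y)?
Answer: Mul(Rational(18769, 47600), I, Pow(1637797, Rational(1, 2))) ≈ Mul(504.62, I)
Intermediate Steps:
Function('k')(A) = 20 (Function('k')(A) = Mul(-4, -5) = 20)
u = 3
Function('C')(p) = Mul(3, Pow(p, -1))
Mul(Pow(Add(-7, Function('C')(Function('k')(4))), 2), Pow(Add(-116, Mul(41, Pow(119, -1))), Rational(1, 2))) = Mul(Pow(Add(-7, Mul(3, Pow(20, -1))), 2), Pow(Add(-116, Mul(41, Pow(119, -1))), Rational(1, 2))) = Mul(Pow(Add(-7, Mul(3, Rational(1, 20))), 2), Pow(Add(-116, Mul(41, Rational(1, 119))), Rational(1, 2))) = Mul(Pow(Add(-7, Rational(3, 20)), 2), Pow(Add(-116, Rational(41, 119)), Rational(1, 2))) = Mul(Pow(Rational(-137, 20), 2), Pow(Rational(-13763, 119), Rational(1, 2))) = Mul(Rational(18769, 400), Mul(Rational(1, 119), I, Pow(1637797, Rational(1, 2)))) = Mul(Rational(18769, 47600), I, Pow(1637797, Rational(1, 2)))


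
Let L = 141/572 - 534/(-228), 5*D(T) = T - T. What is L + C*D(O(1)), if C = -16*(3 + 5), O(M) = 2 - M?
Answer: 28133/10868 ≈ 2.5886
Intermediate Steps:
D(T) = 0 (D(T) = (T - T)/5 = (1/5)*0 = 0)
L = 28133/10868 (L = 141*(1/572) - 534*(-1/228) = 141/572 + 89/38 = 28133/10868 ≈ 2.5886)
C = -128 (C = -16*8 = -128)
L + C*D(O(1)) = 28133/10868 - 128*0 = 28133/10868 + 0 = 28133/10868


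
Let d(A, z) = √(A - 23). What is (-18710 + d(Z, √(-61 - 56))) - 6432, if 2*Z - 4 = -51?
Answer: -25142 + I*√186/2 ≈ -25142.0 + 6.8191*I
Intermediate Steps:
Z = -47/2 (Z = 2 + (½)*(-51) = 2 - 51/2 = -47/2 ≈ -23.500)
d(A, z) = √(-23 + A)
(-18710 + d(Z, √(-61 - 56))) - 6432 = (-18710 + √(-23 - 47/2)) - 6432 = (-18710 + √(-93/2)) - 6432 = (-18710 + I*√186/2) - 6432 = -25142 + I*√186/2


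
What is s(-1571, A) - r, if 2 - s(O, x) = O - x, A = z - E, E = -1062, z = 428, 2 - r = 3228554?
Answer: 3231615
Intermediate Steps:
r = -3228552 (r = 2 - 1*3228554 = 2 - 3228554 = -3228552)
A = 1490 (A = 428 - 1*(-1062) = 428 + 1062 = 1490)
s(O, x) = 2 + x - O (s(O, x) = 2 - (O - x) = 2 + (x - O) = 2 + x - O)
s(-1571, A) - r = (2 + 1490 - 1*(-1571)) - 1*(-3228552) = (2 + 1490 + 1571) + 3228552 = 3063 + 3228552 = 3231615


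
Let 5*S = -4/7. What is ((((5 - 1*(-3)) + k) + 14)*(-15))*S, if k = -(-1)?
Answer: 276/7 ≈ 39.429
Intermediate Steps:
S = -4/35 (S = (-4/7)/5 = (-4*⅐)/5 = (⅕)*(-4/7) = -4/35 ≈ -0.11429)
k = 1 (k = -1*(-1) = 1)
((((5 - 1*(-3)) + k) + 14)*(-15))*S = ((((5 - 1*(-3)) + 1) + 14)*(-15))*(-4/35) = ((((5 + 3) + 1) + 14)*(-15))*(-4/35) = (((8 + 1) + 14)*(-15))*(-4/35) = ((9 + 14)*(-15))*(-4/35) = (23*(-15))*(-4/35) = -345*(-4/35) = 276/7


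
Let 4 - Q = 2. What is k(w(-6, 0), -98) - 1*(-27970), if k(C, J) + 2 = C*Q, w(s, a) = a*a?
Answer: 27968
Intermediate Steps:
Q = 2 (Q = 4 - 1*2 = 4 - 2 = 2)
w(s, a) = a**2
k(C, J) = -2 + 2*C (k(C, J) = -2 + C*2 = -2 + 2*C)
k(w(-6, 0), -98) - 1*(-27970) = (-2 + 2*0**2) - 1*(-27970) = (-2 + 2*0) + 27970 = (-2 + 0) + 27970 = -2 + 27970 = 27968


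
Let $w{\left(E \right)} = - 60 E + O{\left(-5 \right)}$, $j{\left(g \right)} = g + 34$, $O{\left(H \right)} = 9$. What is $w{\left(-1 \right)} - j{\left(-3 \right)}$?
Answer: $38$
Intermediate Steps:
$j{\left(g \right)} = 34 + g$
$w{\left(E \right)} = 9 - 60 E$ ($w{\left(E \right)} = - 60 E + 9 = 9 - 60 E$)
$w{\left(-1 \right)} - j{\left(-3 \right)} = \left(9 - -60\right) - \left(34 - 3\right) = \left(9 + 60\right) - 31 = 69 - 31 = 38$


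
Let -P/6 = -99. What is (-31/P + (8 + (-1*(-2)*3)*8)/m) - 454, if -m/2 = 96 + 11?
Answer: -28875281/63558 ≈ -454.31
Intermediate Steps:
P = 594 (P = -6*(-99) = 594)
m = -214 (m = -2*(96 + 11) = -2*107 = -214)
(-31/P + (8 + (-1*(-2)*3)*8)/m) - 454 = (-31/594 + (8 + (-1*(-2)*3)*8)/(-214)) - 454 = (-31*1/594 + (8 + (2*3)*8)*(-1/214)) - 454 = (-31/594 + (8 + 6*8)*(-1/214)) - 454 = (-31/594 + (8 + 48)*(-1/214)) - 454 = (-31/594 + 56*(-1/214)) - 454 = (-31/594 - 28/107) - 454 = -19949/63558 - 454 = -28875281/63558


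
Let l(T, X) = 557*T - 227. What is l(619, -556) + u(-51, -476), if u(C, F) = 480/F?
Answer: 41002044/119 ≈ 3.4456e+5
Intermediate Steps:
l(T, X) = -227 + 557*T
l(619, -556) + u(-51, -476) = (-227 + 557*619) + 480/(-476) = (-227 + 344783) + 480*(-1/476) = 344556 - 120/119 = 41002044/119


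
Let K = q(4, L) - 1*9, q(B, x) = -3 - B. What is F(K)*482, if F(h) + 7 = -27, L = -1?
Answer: -16388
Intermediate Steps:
K = -16 (K = (-3 - 1*4) - 1*9 = (-3 - 4) - 9 = -7 - 9 = -16)
F(h) = -34 (F(h) = -7 - 27 = -34)
F(K)*482 = -34*482 = -16388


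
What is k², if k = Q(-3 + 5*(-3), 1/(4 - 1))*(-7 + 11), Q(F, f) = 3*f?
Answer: 16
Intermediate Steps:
k = 4 (k = (3/(4 - 1))*(-7 + 11) = (3/3)*4 = (3*(⅓))*4 = 1*4 = 4)
k² = 4² = 16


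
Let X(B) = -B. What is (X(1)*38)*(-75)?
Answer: 2850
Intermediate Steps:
(X(1)*38)*(-75) = (-1*1*38)*(-75) = -1*38*(-75) = -38*(-75) = 2850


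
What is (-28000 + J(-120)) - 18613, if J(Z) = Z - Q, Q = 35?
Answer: -46768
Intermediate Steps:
J(Z) = -35 + Z (J(Z) = Z - 1*35 = Z - 35 = -35 + Z)
(-28000 + J(-120)) - 18613 = (-28000 + (-35 - 120)) - 18613 = (-28000 - 155) - 18613 = -28155 - 18613 = -46768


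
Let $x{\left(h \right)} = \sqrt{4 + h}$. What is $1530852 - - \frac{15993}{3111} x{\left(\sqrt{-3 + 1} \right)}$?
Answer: $1530852 + \frac{5331 \sqrt{4 + i \sqrt{2}}}{1037} \approx 1.5309 \cdot 10^{6} + 1.7906 i$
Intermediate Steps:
$1530852 - - \frac{15993}{3111} x{\left(\sqrt{-3 + 1} \right)} = 1530852 - - \frac{15993}{3111} \sqrt{4 + \sqrt{-3 + 1}} = 1530852 - \left(-15993\right) \frac{1}{3111} \sqrt{4 + \sqrt{-2}} = 1530852 - - \frac{5331 \sqrt{4 + i \sqrt{2}}}{1037} = 1530852 + \frac{5331 \sqrt{4 + i \sqrt{2}}}{1037}$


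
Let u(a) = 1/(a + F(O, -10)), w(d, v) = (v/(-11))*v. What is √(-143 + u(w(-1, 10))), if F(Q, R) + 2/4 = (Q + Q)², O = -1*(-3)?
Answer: 3*I*√5362049/581 ≈ 11.957*I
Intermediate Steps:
O = 3
F(Q, R) = -½ + 4*Q² (F(Q, R) = -½ + (Q + Q)² = -½ + (2*Q)² = -½ + 4*Q²)
w(d, v) = -v²/11 (w(d, v) = (v*(-1/11))*v = (-v/11)*v = -v²/11)
u(a) = 1/(71/2 + a) (u(a) = 1/(a + (-½ + 4*3²)) = 1/(a + (-½ + 4*9)) = 1/(a + (-½ + 36)) = 1/(a + 71/2) = 1/(71/2 + a))
√(-143 + u(w(-1, 10))) = √(-143 + 2/(71 + 2*(-1/11*10²))) = √(-143 + 2/(71 + 2*(-1/11*100))) = √(-143 + 2/(71 + 2*(-100/11))) = √(-143 + 2/(71 - 200/11)) = √(-143 + 2/(581/11)) = √(-143 + 2*(11/581)) = √(-143 + 22/581) = √(-83061/581) = 3*I*√5362049/581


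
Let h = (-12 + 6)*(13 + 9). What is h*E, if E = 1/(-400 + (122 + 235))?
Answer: 132/43 ≈ 3.0698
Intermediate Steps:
E = -1/43 (E = 1/(-400 + 357) = 1/(-43) = -1/43 ≈ -0.023256)
h = -132 (h = -6*22 = -132)
h*E = -132*(-1/43) = 132/43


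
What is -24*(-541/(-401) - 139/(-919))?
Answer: -13270032/368519 ≈ -36.009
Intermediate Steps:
-24*(-541/(-401) - 139/(-919)) = -24*(-541*(-1/401) - 139*(-1/919)) = -24*(541/401 + 139/919) = -24*552918/368519 = -13270032/368519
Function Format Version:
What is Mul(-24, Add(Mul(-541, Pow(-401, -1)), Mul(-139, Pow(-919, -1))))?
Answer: Rational(-13270032, 368519) ≈ -36.009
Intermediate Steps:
Mul(-24, Add(Mul(-541, Pow(-401, -1)), Mul(-139, Pow(-919, -1)))) = Mul(-24, Add(Mul(-541, Rational(-1, 401)), Mul(-139, Rational(-1, 919)))) = Mul(-24, Add(Rational(541, 401), Rational(139, 919))) = Mul(-24, Rational(552918, 368519)) = Rational(-13270032, 368519)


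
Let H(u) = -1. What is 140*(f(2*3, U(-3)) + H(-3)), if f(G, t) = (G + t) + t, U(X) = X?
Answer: -140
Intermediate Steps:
f(G, t) = G + 2*t
140*(f(2*3, U(-3)) + H(-3)) = 140*((2*3 + 2*(-3)) - 1) = 140*((6 - 6) - 1) = 140*(0 - 1) = 140*(-1) = -140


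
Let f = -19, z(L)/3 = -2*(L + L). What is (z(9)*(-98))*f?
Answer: -201096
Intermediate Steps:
z(L) = -12*L (z(L) = 3*(-2*(L + L)) = 3*(-4*L) = -12*L)
(z(9)*(-98))*f = (-12*9*(-98))*(-19) = -108*(-98)*(-19) = 10584*(-19) = -201096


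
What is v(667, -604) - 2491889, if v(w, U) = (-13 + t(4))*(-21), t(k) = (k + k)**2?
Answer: -2492960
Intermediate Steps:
t(k) = 4*k**2 (t(k) = (2*k)**2 = 4*k**2)
v(w, U) = -1071 (v(w, U) = (-13 + 4*4**2)*(-21) = (-13 + 4*16)*(-21) = (-13 + 64)*(-21) = 51*(-21) = -1071)
v(667, -604) - 2491889 = -1071 - 2491889 = -2492960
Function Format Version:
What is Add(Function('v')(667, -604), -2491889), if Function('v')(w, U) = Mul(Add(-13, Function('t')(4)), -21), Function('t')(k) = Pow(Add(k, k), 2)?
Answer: -2492960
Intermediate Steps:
Function('t')(k) = Mul(4, Pow(k, 2)) (Function('t')(k) = Pow(Mul(2, k), 2) = Mul(4, Pow(k, 2)))
Function('v')(w, U) = -1071 (Function('v')(w, U) = Mul(Add(-13, Mul(4, Pow(4, 2))), -21) = Mul(Add(-13, Mul(4, 16)), -21) = Mul(Add(-13, 64), -21) = Mul(51, -21) = -1071)
Add(Function('v')(667, -604), -2491889) = Add(-1071, -2491889) = -2492960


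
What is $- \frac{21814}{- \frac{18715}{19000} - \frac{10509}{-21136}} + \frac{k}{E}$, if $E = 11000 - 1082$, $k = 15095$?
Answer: $\frac{114323892277955}{2556354582} \approx 44721.0$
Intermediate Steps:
$E = 9918$
$- \frac{21814}{- \frac{18715}{19000} - \frac{10509}{-21136}} + \frac{k}{E} = - \frac{21814}{- \frac{18715}{19000} - \frac{10509}{-21136}} + \frac{15095}{9918} = - \frac{21814}{\left(-18715\right) \frac{1}{19000} - - \frac{10509}{21136}} + 15095 \cdot \frac{1}{9918} = - \frac{21814}{- \frac{197}{200} + \frac{10509}{21136}} + \frac{15095}{9918} = - \frac{21814}{- \frac{257749}{528400}} + \frac{15095}{9918} = \left(-21814\right) \left(- \frac{528400}{257749}\right) + \frac{15095}{9918} = \frac{11526517600}{257749} + \frac{15095}{9918} = \frac{114323892277955}{2556354582}$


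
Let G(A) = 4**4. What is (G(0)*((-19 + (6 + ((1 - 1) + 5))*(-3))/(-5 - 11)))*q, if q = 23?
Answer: 19136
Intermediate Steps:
G(A) = 256
(G(0)*((-19 + (6 + ((1 - 1) + 5))*(-3))/(-5 - 11)))*q = (256*((-19 + (6 + ((1 - 1) + 5))*(-3))/(-5 - 11)))*23 = (256*((-19 + (6 + (0 + 5))*(-3))/(-16)))*23 = (256*((-19 + (6 + 5)*(-3))*(-1/16)))*23 = (256*((-19 + 11*(-3))*(-1/16)))*23 = (256*((-19 - 33)*(-1/16)))*23 = (256*(-52*(-1/16)))*23 = (256*(13/4))*23 = 832*23 = 19136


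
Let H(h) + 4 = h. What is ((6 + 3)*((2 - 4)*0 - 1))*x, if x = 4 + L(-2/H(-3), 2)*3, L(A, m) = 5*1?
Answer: -171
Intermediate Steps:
H(h) = -4 + h
L(A, m) = 5
x = 19 (x = 4 + 5*3 = 4 + 15 = 19)
((6 + 3)*((2 - 4)*0 - 1))*x = ((6 + 3)*((2 - 4)*0 - 1))*19 = (9*(-2*0 - 1))*19 = (9*(0 - 1))*19 = (9*(-1))*19 = -9*19 = -171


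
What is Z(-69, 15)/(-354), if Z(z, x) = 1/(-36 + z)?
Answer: 1/37170 ≈ 2.6903e-5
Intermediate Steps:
Z(-69, 15)/(-354) = 1/(-36 - 69*(-354)) = -1/354/(-105) = -1/105*(-1/354) = 1/37170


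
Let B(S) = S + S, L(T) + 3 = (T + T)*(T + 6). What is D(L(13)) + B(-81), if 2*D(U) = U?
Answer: 167/2 ≈ 83.500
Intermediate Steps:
L(T) = -3 + 2*T*(6 + T) (L(T) = -3 + (T + T)*(T + 6) = -3 + (2*T)*(6 + T) = -3 + 2*T*(6 + T))
B(S) = 2*S
D(U) = U/2
D(L(13)) + B(-81) = (-3 + 2*13**2 + 12*13)/2 + 2*(-81) = (-3 + 2*169 + 156)/2 - 162 = (-3 + 338 + 156)/2 - 162 = (1/2)*491 - 162 = 491/2 - 162 = 167/2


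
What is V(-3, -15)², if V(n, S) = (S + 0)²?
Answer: 50625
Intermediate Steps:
V(n, S) = S²
V(-3, -15)² = ((-15)²)² = 225² = 50625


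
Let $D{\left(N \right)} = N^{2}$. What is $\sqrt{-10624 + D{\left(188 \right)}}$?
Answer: $4 \sqrt{1545} \approx 157.23$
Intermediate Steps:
$\sqrt{-10624 + D{\left(188 \right)}} = \sqrt{-10624 + 188^{2}} = \sqrt{-10624 + 35344} = \sqrt{24720} = 4 \sqrt{1545}$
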